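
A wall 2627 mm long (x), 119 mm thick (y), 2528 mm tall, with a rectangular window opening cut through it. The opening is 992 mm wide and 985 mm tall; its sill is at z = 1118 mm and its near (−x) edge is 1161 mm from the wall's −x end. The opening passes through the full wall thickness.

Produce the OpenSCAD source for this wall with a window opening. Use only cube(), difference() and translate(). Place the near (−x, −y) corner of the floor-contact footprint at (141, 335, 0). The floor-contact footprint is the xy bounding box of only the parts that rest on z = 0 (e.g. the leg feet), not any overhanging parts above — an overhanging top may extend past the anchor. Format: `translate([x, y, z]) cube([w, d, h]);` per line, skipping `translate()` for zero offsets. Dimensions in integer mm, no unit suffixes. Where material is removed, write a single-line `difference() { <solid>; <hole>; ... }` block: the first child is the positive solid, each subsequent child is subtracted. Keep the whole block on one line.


difference() { translate([141, 335, 0]) cube([2627, 119, 2528]); translate([1302, 335, 1118]) cube([992, 119, 985]); }


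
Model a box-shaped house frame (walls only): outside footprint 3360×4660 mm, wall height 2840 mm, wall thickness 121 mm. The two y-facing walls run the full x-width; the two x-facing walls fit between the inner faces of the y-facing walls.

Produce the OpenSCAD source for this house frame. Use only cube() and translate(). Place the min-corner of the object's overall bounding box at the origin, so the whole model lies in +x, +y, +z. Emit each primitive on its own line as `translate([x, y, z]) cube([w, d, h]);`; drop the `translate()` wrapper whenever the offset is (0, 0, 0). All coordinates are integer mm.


cube([3360, 121, 2840]);
translate([0, 4539, 0]) cube([3360, 121, 2840]);
translate([0, 121, 0]) cube([121, 4418, 2840]);
translate([3239, 121, 0]) cube([121, 4418, 2840]);


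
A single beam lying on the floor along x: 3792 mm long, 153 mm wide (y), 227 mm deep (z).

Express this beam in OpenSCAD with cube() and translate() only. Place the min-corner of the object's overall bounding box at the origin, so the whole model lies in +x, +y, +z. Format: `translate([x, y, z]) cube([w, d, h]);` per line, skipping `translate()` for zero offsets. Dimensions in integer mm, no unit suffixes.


cube([3792, 153, 227]);


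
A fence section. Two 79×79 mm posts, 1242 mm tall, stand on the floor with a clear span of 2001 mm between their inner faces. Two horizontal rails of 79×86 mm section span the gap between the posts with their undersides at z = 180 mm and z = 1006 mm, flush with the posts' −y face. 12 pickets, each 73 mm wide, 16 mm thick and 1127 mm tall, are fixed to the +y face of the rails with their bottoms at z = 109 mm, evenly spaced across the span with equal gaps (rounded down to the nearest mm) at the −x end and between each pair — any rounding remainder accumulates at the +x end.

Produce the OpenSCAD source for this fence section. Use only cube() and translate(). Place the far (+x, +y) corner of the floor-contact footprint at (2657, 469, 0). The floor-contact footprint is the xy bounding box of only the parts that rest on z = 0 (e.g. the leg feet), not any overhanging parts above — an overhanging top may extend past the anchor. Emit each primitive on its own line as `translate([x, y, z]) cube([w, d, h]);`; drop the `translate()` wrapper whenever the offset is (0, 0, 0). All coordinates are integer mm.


translate([498, 390, 0]) cube([79, 79, 1242]);
translate([2578, 390, 0]) cube([79, 79, 1242]);
translate([577, 390, 180]) cube([2001, 79, 86]);
translate([577, 390, 1006]) cube([2001, 79, 86]);
translate([663, 469, 109]) cube([73, 16, 1127]);
translate([822, 469, 109]) cube([73, 16, 1127]);
translate([981, 469, 109]) cube([73, 16, 1127]);
translate([1140, 469, 109]) cube([73, 16, 1127]);
translate([1299, 469, 109]) cube([73, 16, 1127]);
translate([1458, 469, 109]) cube([73, 16, 1127]);
translate([1617, 469, 109]) cube([73, 16, 1127]);
translate([1776, 469, 109]) cube([73, 16, 1127]);
translate([1935, 469, 109]) cube([73, 16, 1127]);
translate([2094, 469, 109]) cube([73, 16, 1127]);
translate([2253, 469, 109]) cube([73, 16, 1127]);
translate([2412, 469, 109]) cube([73, 16, 1127]);


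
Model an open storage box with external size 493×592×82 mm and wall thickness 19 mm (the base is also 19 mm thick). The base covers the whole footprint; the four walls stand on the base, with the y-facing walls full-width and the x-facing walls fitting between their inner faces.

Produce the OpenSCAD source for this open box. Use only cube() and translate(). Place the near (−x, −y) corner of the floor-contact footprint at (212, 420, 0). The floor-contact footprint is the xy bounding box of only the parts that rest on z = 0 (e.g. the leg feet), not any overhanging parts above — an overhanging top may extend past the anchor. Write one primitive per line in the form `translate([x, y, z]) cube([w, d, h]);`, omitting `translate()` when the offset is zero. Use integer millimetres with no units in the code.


translate([212, 420, 0]) cube([493, 592, 19]);
translate([212, 420, 19]) cube([493, 19, 63]);
translate([212, 993, 19]) cube([493, 19, 63]);
translate([212, 439, 19]) cube([19, 554, 63]);
translate([686, 439, 19]) cube([19, 554, 63]);


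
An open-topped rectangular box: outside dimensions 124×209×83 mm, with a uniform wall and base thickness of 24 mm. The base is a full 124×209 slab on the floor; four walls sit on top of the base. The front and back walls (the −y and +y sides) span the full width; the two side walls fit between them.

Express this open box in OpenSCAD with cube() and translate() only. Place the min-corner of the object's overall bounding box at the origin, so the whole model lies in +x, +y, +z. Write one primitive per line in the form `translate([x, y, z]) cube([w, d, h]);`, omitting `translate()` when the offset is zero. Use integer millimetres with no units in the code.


cube([124, 209, 24]);
translate([0, 0, 24]) cube([124, 24, 59]);
translate([0, 185, 24]) cube([124, 24, 59]);
translate([0, 24, 24]) cube([24, 161, 59]);
translate([100, 24, 24]) cube([24, 161, 59]);


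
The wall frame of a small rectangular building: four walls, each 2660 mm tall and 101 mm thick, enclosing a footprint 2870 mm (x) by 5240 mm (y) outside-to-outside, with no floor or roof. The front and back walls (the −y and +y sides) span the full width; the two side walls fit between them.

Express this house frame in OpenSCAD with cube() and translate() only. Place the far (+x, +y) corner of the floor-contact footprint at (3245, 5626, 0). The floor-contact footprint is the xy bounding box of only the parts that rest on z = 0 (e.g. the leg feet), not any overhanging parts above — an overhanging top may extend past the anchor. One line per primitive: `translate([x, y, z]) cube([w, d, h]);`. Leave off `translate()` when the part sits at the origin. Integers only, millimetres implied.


translate([375, 386, 0]) cube([2870, 101, 2660]);
translate([375, 5525, 0]) cube([2870, 101, 2660]);
translate([375, 487, 0]) cube([101, 5038, 2660]);
translate([3144, 487, 0]) cube([101, 5038, 2660]);


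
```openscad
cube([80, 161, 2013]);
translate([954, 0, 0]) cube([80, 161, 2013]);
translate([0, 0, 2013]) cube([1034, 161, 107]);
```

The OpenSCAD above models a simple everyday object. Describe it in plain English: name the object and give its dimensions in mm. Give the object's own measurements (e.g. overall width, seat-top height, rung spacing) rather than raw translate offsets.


A door frame. The clear opening is 874 mm wide and 2013 mm high. Two 80 mm wide jambs, 161 mm deep, stand either side of the opening from the floor to the top of the opening. A 107 mm thick head sits across the top of both jambs, spanning the full outside width of the frame.


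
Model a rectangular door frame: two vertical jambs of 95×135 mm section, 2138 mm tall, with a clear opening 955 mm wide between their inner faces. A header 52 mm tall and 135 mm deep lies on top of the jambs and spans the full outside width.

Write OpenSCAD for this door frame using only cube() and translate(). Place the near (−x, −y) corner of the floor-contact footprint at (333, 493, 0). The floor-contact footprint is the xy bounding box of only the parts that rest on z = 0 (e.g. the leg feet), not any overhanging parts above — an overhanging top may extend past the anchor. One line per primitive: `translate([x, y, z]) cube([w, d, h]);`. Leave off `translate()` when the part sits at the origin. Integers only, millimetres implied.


translate([333, 493, 0]) cube([95, 135, 2138]);
translate([1383, 493, 0]) cube([95, 135, 2138]);
translate([333, 493, 2138]) cube([1145, 135, 52]);


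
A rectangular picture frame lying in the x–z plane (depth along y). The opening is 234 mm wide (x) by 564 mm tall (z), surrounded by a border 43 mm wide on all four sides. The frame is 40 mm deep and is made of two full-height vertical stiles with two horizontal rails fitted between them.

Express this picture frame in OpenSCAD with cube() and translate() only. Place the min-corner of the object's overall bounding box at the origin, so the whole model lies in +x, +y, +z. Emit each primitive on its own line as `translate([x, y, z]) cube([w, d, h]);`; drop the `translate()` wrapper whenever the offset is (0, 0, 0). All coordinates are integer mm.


cube([43, 40, 650]);
translate([277, 0, 0]) cube([43, 40, 650]);
translate([43, 0, 0]) cube([234, 40, 43]);
translate([43, 0, 607]) cube([234, 40, 43]);


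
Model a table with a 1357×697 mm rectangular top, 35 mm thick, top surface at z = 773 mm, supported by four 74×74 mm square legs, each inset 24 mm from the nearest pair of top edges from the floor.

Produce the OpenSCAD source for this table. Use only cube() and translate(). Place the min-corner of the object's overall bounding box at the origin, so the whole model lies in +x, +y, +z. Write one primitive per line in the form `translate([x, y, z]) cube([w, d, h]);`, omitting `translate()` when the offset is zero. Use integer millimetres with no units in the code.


translate([0, 0, 738]) cube([1357, 697, 35]);
translate([24, 24, 0]) cube([74, 74, 738]);
translate([1259, 24, 0]) cube([74, 74, 738]);
translate([24, 599, 0]) cube([74, 74, 738]);
translate([1259, 599, 0]) cube([74, 74, 738]);


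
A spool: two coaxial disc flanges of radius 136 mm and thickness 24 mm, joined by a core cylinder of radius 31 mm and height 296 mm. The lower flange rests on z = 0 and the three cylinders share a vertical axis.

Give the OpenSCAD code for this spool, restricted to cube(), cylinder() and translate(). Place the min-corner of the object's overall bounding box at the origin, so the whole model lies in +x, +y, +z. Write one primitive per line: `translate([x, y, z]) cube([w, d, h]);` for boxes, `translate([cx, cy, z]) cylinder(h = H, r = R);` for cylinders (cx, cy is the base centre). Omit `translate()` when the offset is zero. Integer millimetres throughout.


translate([136, 136, 0]) cylinder(h = 24, r = 136);
translate([136, 136, 24]) cylinder(h = 296, r = 31);
translate([136, 136, 320]) cylinder(h = 24, r = 136);


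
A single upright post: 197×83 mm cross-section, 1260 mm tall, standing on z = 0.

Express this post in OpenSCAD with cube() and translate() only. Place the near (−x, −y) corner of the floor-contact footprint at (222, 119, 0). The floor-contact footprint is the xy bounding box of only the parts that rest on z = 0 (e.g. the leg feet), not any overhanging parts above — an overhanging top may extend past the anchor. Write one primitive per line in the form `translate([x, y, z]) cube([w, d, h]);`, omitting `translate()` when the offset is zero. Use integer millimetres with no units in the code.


translate([222, 119, 0]) cube([197, 83, 1260]);


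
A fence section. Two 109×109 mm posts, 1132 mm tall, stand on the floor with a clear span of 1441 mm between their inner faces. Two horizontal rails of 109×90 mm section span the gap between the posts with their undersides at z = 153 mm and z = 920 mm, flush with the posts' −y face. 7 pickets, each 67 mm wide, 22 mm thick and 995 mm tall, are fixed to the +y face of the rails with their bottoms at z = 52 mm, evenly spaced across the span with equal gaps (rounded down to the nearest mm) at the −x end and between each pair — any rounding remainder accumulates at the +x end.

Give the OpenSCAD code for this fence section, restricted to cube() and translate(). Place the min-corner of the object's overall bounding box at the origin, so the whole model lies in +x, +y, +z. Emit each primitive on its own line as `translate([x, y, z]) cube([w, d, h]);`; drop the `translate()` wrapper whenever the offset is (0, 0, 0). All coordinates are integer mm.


cube([109, 109, 1132]);
translate([1550, 0, 0]) cube([109, 109, 1132]);
translate([109, 0, 153]) cube([1441, 109, 90]);
translate([109, 0, 920]) cube([1441, 109, 90]);
translate([230, 109, 52]) cube([67, 22, 995]);
translate([418, 109, 52]) cube([67, 22, 995]);
translate([606, 109, 52]) cube([67, 22, 995]);
translate([794, 109, 52]) cube([67, 22, 995]);
translate([982, 109, 52]) cube([67, 22, 995]);
translate([1170, 109, 52]) cube([67, 22, 995]);
translate([1358, 109, 52]) cube([67, 22, 995]);


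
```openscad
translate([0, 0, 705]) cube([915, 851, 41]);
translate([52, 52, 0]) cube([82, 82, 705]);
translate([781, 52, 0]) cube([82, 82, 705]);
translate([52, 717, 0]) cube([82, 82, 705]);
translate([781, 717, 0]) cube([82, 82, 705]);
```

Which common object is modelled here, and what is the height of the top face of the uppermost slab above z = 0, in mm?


A table. The table height is 746 mm.

A 915×851×41 slab sits at z = 705 on four 82 mm square posts — a table. The top surface is at 705 + 41 = 746 mm.


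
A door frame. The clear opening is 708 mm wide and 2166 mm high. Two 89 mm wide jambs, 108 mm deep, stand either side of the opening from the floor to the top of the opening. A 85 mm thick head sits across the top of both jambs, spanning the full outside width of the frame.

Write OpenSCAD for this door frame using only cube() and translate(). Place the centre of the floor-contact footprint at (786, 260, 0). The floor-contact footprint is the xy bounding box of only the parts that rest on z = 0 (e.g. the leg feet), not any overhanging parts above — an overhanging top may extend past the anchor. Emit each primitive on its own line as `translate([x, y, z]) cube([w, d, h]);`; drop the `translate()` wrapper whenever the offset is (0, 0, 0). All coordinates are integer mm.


translate([343, 206, 0]) cube([89, 108, 2166]);
translate([1140, 206, 0]) cube([89, 108, 2166]);
translate([343, 206, 2166]) cube([886, 108, 85]);


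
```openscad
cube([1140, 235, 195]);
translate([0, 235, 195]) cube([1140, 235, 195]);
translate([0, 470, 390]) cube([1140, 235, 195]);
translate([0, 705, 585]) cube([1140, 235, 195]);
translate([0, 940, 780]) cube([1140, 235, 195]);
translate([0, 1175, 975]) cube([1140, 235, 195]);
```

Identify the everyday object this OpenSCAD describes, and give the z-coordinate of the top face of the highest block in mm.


A staircase. The total rise is 1170 mm.

6 identical blocks, each offset up and back from the previous — a staircase. Each step is 195 mm tall and there are 6 of them, so the total rise is 6 × 195 = 1170 mm.


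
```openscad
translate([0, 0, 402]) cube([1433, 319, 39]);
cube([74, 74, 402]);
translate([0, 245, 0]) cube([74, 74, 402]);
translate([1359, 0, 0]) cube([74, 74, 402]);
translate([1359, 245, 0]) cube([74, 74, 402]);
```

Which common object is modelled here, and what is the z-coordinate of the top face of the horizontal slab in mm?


A bench. The seat-top height is 441 mm.

A long slab on four corner posts — a bench. The slab sits at z = 402 with thickness 39, so the top is 402 + 39 = 441 mm.


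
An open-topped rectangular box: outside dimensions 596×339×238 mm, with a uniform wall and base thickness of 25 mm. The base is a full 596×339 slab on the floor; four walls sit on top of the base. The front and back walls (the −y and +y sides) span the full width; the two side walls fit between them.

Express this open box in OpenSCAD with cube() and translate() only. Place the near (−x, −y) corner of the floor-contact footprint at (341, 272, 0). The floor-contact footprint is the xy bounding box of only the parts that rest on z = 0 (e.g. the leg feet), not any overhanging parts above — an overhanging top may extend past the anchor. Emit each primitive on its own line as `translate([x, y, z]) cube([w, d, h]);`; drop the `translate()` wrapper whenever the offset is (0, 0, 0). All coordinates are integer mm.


translate([341, 272, 0]) cube([596, 339, 25]);
translate([341, 272, 25]) cube([596, 25, 213]);
translate([341, 586, 25]) cube([596, 25, 213]);
translate([341, 297, 25]) cube([25, 289, 213]);
translate([912, 297, 25]) cube([25, 289, 213]);


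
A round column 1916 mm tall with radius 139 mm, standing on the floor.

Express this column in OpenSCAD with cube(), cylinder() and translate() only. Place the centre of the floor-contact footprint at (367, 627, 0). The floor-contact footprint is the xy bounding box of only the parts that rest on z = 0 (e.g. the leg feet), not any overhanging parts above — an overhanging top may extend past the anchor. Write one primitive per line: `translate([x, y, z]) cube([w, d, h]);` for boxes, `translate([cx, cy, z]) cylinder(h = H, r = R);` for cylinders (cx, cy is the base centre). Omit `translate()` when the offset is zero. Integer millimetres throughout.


translate([367, 627, 0]) cylinder(h = 1916, r = 139);


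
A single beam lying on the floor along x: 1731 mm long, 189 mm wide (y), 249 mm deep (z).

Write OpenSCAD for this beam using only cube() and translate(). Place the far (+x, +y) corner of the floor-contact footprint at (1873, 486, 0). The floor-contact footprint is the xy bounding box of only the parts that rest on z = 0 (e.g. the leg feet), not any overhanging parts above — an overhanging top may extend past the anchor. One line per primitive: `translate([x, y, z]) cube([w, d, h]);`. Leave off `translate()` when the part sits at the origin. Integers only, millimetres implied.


translate([142, 297, 0]) cube([1731, 189, 249]);


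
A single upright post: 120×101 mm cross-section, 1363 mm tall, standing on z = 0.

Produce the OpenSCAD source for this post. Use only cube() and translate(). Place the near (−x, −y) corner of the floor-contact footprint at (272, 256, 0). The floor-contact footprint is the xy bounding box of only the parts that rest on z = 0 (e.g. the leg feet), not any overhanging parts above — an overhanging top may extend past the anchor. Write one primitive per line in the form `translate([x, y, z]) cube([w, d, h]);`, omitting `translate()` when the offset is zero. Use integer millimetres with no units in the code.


translate([272, 256, 0]) cube([120, 101, 1363]);


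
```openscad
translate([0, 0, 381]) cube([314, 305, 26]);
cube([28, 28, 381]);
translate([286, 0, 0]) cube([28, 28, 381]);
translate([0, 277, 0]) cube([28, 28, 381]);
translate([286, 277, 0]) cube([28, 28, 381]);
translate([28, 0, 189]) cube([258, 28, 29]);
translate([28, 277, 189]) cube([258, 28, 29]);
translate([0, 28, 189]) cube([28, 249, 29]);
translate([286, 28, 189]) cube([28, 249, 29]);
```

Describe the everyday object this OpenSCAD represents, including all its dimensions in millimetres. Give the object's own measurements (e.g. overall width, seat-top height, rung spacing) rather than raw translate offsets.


A simple wooden stool: a rectangular seat 314 mm (x) by 305 mm (y), 26 mm thick, top face at z = 407 mm, on four square legs, each 28×28 mm in cross-section. The legs rest on z = 0, each flush with a corner of the seat. Four stretchers, 28 mm wide and 29 mm tall, connect adjacent legs with their undersides at z = 189 mm, each running between the inner faces of the legs it joins and aligned with the legs' outer faces on the other axis.


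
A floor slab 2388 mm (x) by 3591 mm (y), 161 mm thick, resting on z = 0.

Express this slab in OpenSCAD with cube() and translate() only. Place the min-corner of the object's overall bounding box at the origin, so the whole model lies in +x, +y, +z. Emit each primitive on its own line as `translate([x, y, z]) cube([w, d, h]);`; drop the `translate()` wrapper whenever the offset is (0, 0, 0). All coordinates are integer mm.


cube([2388, 3591, 161]);


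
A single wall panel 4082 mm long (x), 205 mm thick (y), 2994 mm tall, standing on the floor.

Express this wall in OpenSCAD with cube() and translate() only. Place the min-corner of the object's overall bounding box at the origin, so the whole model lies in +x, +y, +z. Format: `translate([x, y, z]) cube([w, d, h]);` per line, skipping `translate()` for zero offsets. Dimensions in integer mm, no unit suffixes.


cube([4082, 205, 2994]);


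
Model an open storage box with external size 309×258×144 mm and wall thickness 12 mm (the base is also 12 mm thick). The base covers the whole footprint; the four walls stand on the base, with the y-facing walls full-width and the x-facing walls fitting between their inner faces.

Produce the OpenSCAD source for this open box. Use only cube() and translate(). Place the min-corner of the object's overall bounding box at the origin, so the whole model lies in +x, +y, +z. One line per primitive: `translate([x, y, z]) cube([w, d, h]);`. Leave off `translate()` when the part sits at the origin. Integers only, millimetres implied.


cube([309, 258, 12]);
translate([0, 0, 12]) cube([309, 12, 132]);
translate([0, 246, 12]) cube([309, 12, 132]);
translate([0, 12, 12]) cube([12, 234, 132]);
translate([297, 12, 12]) cube([12, 234, 132]);


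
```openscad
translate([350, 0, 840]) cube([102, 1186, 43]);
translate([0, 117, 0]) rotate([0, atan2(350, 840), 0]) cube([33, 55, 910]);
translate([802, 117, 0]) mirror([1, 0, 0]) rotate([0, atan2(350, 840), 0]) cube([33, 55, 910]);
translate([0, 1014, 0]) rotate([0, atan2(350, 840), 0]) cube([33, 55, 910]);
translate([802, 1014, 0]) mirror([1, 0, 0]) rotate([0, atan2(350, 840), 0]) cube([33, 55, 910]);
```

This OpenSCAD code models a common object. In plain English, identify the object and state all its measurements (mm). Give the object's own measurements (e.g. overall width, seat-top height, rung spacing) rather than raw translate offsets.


A sawhorse. A 102×1186×43 mm beam (x, y, z) sits on two A-frame leg pairs. Each pair is two raked legs of 33×55 mm section (55 mm along y) splaying symmetrically in x. Each leg rises 840 mm vertically over 350 mm of horizontal reach and is 910 mm long along its own axis. Every leg's outer bottom edge rests on the floor and its outer top edge meets a bottom edge of the beam — the left legs (tilting toward +x) meet the beam's −x bottom edge, the right legs (their mirror images, tilting toward −x) meet its +x bottom edge — so the leg tops tuck under the beam, the beam's underside is 840 mm above the floor, and the feet are 802 mm apart outside-to-outside with the beam centred between them. The two leg pairs are set in 117 mm from either end of the beam.


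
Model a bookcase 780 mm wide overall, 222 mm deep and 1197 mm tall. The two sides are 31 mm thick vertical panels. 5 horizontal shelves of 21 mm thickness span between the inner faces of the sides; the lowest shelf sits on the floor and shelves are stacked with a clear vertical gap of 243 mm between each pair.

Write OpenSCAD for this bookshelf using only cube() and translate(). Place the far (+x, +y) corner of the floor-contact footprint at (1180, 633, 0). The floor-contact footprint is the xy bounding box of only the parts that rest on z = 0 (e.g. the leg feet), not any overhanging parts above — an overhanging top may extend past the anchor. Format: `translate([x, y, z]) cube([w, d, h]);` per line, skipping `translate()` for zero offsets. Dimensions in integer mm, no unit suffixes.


translate([400, 411, 0]) cube([31, 222, 1197]);
translate([1149, 411, 0]) cube([31, 222, 1197]);
translate([431, 411, 0]) cube([718, 222, 21]);
translate([431, 411, 264]) cube([718, 222, 21]);
translate([431, 411, 528]) cube([718, 222, 21]);
translate([431, 411, 792]) cube([718, 222, 21]);
translate([431, 411, 1056]) cube([718, 222, 21]);


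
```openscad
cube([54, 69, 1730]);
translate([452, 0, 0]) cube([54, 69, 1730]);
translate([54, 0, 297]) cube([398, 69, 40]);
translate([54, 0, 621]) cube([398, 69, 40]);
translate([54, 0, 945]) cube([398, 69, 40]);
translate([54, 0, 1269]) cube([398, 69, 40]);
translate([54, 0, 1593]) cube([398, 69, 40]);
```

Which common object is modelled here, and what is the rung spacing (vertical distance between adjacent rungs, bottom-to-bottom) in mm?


A ladder. The rung spacing is 324 mm.

Two tall 54×69 posts with 5 short bars between them — a ladder. Adjacent rungs sit at z = 297 and z = 621, so the spacing is 621 − 297 = 324 mm.


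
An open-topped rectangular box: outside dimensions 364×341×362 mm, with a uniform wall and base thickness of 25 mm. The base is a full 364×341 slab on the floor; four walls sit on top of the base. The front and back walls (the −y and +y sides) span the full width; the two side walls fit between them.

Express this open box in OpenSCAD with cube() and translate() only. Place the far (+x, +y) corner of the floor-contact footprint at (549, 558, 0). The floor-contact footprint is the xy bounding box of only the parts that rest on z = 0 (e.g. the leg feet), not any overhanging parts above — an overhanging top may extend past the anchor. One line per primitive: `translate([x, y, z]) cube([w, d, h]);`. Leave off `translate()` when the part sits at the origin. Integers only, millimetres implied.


translate([185, 217, 0]) cube([364, 341, 25]);
translate([185, 217, 25]) cube([364, 25, 337]);
translate([185, 533, 25]) cube([364, 25, 337]);
translate([185, 242, 25]) cube([25, 291, 337]);
translate([524, 242, 25]) cube([25, 291, 337]);


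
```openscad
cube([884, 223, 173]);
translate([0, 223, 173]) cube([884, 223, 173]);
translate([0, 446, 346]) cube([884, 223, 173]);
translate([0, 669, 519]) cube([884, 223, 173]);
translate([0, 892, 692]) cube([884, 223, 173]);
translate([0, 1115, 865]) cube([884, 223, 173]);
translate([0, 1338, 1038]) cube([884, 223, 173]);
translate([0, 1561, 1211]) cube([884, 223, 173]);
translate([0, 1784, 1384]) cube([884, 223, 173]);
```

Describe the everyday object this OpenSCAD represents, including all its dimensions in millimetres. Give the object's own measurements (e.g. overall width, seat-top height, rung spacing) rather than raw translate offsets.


A straight staircase of 9 solid steps. Each step is 884 mm wide (x), 223 mm deep (y, the going) and 173 mm tall (the rise). The first step rests on the floor; each subsequent step sits one going further in +y and one rise higher in +z, directly behind and above the previous step with no overlap.


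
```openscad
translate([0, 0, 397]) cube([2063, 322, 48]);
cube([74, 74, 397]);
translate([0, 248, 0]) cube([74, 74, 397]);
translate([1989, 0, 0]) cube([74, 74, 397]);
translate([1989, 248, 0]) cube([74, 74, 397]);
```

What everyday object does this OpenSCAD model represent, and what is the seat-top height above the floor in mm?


A bench. The seat-top height is 445 mm.

A long slab on four corner posts — a bench. The slab sits at z = 397 with thickness 48, so the top is 397 + 48 = 445 mm.


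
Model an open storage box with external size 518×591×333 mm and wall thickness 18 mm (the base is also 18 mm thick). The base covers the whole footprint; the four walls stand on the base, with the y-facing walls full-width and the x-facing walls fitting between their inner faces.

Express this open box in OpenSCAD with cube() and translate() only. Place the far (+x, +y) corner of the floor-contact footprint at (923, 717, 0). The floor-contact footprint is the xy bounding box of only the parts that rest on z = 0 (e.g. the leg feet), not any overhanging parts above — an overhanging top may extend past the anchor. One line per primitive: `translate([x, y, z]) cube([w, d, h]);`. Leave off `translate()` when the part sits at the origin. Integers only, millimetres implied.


translate([405, 126, 0]) cube([518, 591, 18]);
translate([405, 126, 18]) cube([518, 18, 315]);
translate([405, 699, 18]) cube([518, 18, 315]);
translate([405, 144, 18]) cube([18, 555, 315]);
translate([905, 144, 18]) cube([18, 555, 315]);


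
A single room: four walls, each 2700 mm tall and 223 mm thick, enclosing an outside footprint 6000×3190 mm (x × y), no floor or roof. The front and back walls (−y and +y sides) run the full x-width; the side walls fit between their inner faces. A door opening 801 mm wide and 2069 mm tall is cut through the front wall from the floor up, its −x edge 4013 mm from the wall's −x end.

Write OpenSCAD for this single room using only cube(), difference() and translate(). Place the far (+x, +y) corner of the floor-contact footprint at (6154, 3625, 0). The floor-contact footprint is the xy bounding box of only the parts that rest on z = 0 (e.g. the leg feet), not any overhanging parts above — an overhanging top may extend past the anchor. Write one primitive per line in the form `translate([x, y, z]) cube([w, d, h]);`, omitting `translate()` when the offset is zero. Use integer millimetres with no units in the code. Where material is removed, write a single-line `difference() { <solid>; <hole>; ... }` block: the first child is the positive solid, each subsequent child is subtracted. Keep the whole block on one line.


difference() { translate([154, 435, 0]) cube([6000, 223, 2700]); translate([4167, 435, 0]) cube([801, 223, 2069]); }
translate([154, 3402, 0]) cube([6000, 223, 2700]);
translate([154, 658, 0]) cube([223, 2744, 2700]);
translate([5931, 658, 0]) cube([223, 2744, 2700]);


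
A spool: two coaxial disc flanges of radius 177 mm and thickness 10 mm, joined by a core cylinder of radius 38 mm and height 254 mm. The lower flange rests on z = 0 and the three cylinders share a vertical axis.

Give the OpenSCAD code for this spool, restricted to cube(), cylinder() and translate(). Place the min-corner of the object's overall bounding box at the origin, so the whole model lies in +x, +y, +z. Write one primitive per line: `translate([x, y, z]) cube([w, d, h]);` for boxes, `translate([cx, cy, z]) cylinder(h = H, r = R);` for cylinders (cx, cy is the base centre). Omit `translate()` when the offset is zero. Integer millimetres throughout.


translate([177, 177, 0]) cylinder(h = 10, r = 177);
translate([177, 177, 10]) cylinder(h = 254, r = 38);
translate([177, 177, 264]) cylinder(h = 10, r = 177);


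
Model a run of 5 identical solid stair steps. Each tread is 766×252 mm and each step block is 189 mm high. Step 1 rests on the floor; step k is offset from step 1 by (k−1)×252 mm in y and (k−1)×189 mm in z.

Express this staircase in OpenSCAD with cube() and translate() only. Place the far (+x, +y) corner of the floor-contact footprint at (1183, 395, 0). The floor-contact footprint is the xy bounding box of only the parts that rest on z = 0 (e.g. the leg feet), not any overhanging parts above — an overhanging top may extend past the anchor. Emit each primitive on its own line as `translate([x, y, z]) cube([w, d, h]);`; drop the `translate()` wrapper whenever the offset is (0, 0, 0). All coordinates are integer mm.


translate([417, 143, 0]) cube([766, 252, 189]);
translate([417, 395, 189]) cube([766, 252, 189]);
translate([417, 647, 378]) cube([766, 252, 189]);
translate([417, 899, 567]) cube([766, 252, 189]);
translate([417, 1151, 756]) cube([766, 252, 189]);


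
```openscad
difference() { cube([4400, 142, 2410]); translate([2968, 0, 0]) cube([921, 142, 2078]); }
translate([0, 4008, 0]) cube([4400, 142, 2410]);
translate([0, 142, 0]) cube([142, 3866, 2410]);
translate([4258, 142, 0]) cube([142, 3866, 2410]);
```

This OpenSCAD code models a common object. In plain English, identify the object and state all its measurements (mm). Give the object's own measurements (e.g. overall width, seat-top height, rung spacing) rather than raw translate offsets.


A single room: four walls, each 2410 mm tall and 142 mm thick, enclosing an outside footprint 4400×4150 mm (x × y), no floor or roof. The front and back walls (−y and +y sides) run the full x-width; the side walls fit between their inner faces. A door opening 921 mm wide and 2078 mm tall is cut through the front wall from the floor up, its −x edge 2968 mm from the wall's −x end.


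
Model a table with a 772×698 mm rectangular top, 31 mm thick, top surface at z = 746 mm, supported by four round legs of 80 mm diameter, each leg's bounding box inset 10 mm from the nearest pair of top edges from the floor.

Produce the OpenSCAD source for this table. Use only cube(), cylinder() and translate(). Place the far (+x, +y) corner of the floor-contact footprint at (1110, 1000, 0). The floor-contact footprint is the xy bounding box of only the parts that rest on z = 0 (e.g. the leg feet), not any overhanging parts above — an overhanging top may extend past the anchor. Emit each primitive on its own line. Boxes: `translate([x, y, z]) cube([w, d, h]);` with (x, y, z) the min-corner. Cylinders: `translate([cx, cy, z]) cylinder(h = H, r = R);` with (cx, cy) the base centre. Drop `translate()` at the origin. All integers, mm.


translate([348, 312, 715]) cube([772, 698, 31]);
translate([398, 362, 0]) cylinder(h = 715, r = 40);
translate([1070, 362, 0]) cylinder(h = 715, r = 40);
translate([398, 960, 0]) cylinder(h = 715, r = 40);
translate([1070, 960, 0]) cylinder(h = 715, r = 40);


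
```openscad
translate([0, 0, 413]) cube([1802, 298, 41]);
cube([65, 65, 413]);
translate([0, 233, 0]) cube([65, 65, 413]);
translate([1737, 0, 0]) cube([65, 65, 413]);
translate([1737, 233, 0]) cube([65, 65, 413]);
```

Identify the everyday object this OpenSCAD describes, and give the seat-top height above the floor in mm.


A bench. The seat-top height is 454 mm.

A long slab on four corner posts — a bench. The slab sits at z = 413 with thickness 41, so the top is 413 + 41 = 454 mm.


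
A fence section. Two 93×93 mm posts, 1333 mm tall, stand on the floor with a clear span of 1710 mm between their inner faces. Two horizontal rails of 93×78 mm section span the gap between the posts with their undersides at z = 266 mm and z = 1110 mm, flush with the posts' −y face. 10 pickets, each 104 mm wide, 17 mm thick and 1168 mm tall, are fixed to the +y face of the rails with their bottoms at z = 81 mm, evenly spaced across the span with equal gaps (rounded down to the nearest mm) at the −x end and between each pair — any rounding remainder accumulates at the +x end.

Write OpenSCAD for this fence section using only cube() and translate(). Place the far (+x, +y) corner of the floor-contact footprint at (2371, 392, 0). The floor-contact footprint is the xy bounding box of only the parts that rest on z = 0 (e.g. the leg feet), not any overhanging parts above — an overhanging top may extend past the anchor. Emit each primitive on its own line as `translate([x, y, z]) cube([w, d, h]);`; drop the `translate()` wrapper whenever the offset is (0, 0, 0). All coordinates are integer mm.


translate([475, 299, 0]) cube([93, 93, 1333]);
translate([2278, 299, 0]) cube([93, 93, 1333]);
translate([568, 299, 266]) cube([1710, 93, 78]);
translate([568, 299, 1110]) cube([1710, 93, 78]);
translate([628, 392, 81]) cube([104, 17, 1168]);
translate([792, 392, 81]) cube([104, 17, 1168]);
translate([956, 392, 81]) cube([104, 17, 1168]);
translate([1120, 392, 81]) cube([104, 17, 1168]);
translate([1284, 392, 81]) cube([104, 17, 1168]);
translate([1448, 392, 81]) cube([104, 17, 1168]);
translate([1612, 392, 81]) cube([104, 17, 1168]);
translate([1776, 392, 81]) cube([104, 17, 1168]);
translate([1940, 392, 81]) cube([104, 17, 1168]);
translate([2104, 392, 81]) cube([104, 17, 1168]);


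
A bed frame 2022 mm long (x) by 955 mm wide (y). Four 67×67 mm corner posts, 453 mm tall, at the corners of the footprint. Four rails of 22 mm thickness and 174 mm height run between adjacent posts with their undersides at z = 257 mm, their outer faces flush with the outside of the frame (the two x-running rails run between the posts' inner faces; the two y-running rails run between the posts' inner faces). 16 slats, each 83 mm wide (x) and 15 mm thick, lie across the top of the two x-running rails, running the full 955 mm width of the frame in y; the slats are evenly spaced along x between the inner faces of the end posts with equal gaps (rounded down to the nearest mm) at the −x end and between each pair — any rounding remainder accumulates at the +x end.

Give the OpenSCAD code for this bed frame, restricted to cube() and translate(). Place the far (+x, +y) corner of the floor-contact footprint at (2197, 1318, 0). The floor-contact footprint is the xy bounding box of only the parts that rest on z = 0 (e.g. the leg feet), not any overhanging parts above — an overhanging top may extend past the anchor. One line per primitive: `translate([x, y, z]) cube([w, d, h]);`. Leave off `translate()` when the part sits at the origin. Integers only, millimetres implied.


// slat z = rail_z + rail_h = 257 + 174 = 431
// slat gap = ⌊(1888 − 16·83) / 17⌋ = 32
translate([175, 363, 0]) cube([67, 67, 453]);
translate([175, 1251, 0]) cube([67, 67, 453]);
translate([2130, 363, 0]) cube([67, 67, 453]);
translate([2130, 1251, 0]) cube([67, 67, 453]);
translate([242, 363, 257]) cube([1888, 22, 174]);
translate([242, 1296, 257]) cube([1888, 22, 174]);
translate([175, 430, 257]) cube([22, 821, 174]);
translate([2175, 430, 257]) cube([22, 821, 174]);
translate([274, 363, 431]) cube([83, 955, 15]);
translate([389, 363, 431]) cube([83, 955, 15]);
translate([504, 363, 431]) cube([83, 955, 15]);
translate([619, 363, 431]) cube([83, 955, 15]);
translate([734, 363, 431]) cube([83, 955, 15]);
translate([849, 363, 431]) cube([83, 955, 15]);
translate([964, 363, 431]) cube([83, 955, 15]);
translate([1079, 363, 431]) cube([83, 955, 15]);
translate([1194, 363, 431]) cube([83, 955, 15]);
translate([1309, 363, 431]) cube([83, 955, 15]);
translate([1424, 363, 431]) cube([83, 955, 15]);
translate([1539, 363, 431]) cube([83, 955, 15]);
translate([1654, 363, 431]) cube([83, 955, 15]);
translate([1769, 363, 431]) cube([83, 955, 15]);
translate([1884, 363, 431]) cube([83, 955, 15]);
translate([1999, 363, 431]) cube([83, 955, 15]);


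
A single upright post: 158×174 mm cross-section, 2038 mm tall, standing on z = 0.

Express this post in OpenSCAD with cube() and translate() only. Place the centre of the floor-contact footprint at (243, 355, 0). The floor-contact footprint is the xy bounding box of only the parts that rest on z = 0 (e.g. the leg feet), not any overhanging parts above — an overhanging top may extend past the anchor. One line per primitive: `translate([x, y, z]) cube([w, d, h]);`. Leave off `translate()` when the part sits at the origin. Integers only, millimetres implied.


translate([164, 268, 0]) cube([158, 174, 2038]);


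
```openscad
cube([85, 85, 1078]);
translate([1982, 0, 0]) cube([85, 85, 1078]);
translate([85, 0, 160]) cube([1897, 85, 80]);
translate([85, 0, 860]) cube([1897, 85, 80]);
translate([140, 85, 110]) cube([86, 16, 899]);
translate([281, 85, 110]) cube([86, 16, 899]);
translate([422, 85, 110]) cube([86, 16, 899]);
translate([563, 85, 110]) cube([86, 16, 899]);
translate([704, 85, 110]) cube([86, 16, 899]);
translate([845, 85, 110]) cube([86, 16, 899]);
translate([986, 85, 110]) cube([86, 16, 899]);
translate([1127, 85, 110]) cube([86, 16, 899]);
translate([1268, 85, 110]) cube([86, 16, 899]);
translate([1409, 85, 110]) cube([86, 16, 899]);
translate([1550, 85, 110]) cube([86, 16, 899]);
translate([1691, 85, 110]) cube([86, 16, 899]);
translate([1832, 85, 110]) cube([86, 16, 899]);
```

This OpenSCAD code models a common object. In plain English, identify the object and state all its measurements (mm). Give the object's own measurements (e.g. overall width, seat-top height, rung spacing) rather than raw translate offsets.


A fence section. Two 85×85 mm posts, 1078 mm tall, stand on the floor with a clear span of 1897 mm between their inner faces. Two horizontal rails of 85×80 mm section span the gap between the posts with their undersides at z = 160 mm and z = 860 mm, flush with the posts' −y face. 13 pickets, each 86 mm wide, 16 mm thick and 899 mm tall, are fixed to the +y face of the rails with their bottoms at z = 110 mm, spaced across the span with a 55 mm gap after the −x post and between neighbouring pickets, with 64 mm left before the +x post.
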